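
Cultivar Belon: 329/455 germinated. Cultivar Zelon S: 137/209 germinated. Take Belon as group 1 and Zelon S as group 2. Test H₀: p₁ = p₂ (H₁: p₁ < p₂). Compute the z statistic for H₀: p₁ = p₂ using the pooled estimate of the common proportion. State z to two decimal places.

z = 1.77

p̂₁ = 329/455 ≈ 0.7231, p̂₂ = 137/209 ≈ 0.6555.
Pooled p̂ = (329+137)/(455+209) = 466/664 = 0.7018.
SE = √(0.209274 × 0.00698249) = 0.0382.
z = (0.7231 − 0.6555)/0.0382 = 0.0676/0.0382 = 1.77.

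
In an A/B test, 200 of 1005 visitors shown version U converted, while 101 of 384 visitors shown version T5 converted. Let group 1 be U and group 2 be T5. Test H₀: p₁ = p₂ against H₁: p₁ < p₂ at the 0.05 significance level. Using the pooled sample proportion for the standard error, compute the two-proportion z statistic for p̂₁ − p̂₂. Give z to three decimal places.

z = -2.590

p̂₁ = 200/1005 ≈ 0.19900, p̂₂ = 101/384 ≈ 0.26302.
Pooled p̂ = (200+101)/(1005+384) = 301/1389 = 0.21670.
SE = √(0.169743 × 0.00359919) = 0.02472.
z = (0.19900 − 0.26302)/0.02472 = -0.06402/0.02472 = -2.590.
p-value = P(Z < -2.590) ≈ 0.0048; since p < α = 0.05, reject H₀.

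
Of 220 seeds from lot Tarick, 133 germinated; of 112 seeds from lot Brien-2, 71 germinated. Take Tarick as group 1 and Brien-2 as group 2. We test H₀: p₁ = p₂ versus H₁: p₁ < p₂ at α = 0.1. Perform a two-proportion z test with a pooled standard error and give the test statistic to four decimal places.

p̂₁ = 133/220 = 0.604545, p̂₂ = 71/112 = 0.633929.
Pooled p̂ = (133+71)/(220+112) = 204/332 = 0.614458.
SE = √(0.236899 × 0.013474) = 0.056498.
z = (0.604545 − 0.633929)/0.056498 = -0.029384/0.056498 = -0.5201.
p-value = P(Z < -0.520) ≈ 0.3015; since p > α = 0.1, fail to reject H₀.

z = -0.5201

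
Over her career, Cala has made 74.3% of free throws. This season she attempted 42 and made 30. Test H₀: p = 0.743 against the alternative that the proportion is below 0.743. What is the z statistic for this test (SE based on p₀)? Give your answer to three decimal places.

z = -0.426

p̂ = 30/42 = 0.71429.
Standard error under H₀: √(0.743×0.257/42) = 0.06743.
z = (0.71429 − 0.743)/0.06743 = -0.02871/0.06743 = -0.426.
p-value = P(Z < -0.426) ≈ 0.3351.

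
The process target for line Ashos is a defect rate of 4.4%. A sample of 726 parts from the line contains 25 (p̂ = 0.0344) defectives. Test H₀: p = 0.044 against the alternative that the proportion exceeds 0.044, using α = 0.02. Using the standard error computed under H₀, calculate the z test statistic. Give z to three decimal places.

z = -1.257

p̂ = 25/726 = 0.034435.
Standard error under H₀: √(0.044×0.956/726) = 0.007612.
z = (0.034435 − 0.044)/0.007612 = -0.009565/0.007612 = -1.257.
p-value = P(Z > -1.257) ≈ 0.8955. With α = 0.02, fail to reject H₀.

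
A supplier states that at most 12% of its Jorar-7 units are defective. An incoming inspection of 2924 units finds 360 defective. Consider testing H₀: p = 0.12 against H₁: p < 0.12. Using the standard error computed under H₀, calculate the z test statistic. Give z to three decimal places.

p̂ = 360/2924 ≈ 0.12312.
SE = √(p₀(1−p₀)/n) = √(0.1056/2924) = 0.00601.
z = (0.12312 − 0.12)/0.00601 = 0.00312/0.00601 = 0.519.
p-value = P(Z < 0.519) ≈ 0.6981.

z = 0.519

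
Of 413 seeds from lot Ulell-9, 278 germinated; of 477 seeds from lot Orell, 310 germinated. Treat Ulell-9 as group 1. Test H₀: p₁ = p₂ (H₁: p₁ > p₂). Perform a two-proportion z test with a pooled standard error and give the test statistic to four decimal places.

z = 0.7299

p̂₁ = 278/413 ≈ 0.673123, p̂₂ = 310/477 ≈ 0.649895.
Pooled p̂ = (278+310)/(413+477) = 588/890 = 0.660674.
SE = √(p̂(1−p̂)(1/n₁+1/n₂)) = √(0.660674·0.339326·0.00451774) = √(0.0010128) = 0.031825.
z = (0.673123 − 0.649895)/0.031825 = 0.023228/0.031825 = 0.7299.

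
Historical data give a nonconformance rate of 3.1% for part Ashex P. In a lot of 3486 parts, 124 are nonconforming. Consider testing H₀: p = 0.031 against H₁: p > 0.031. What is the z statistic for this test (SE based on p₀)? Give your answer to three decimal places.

p̂ = 124/3486 = 0.035571.
Standard error under H₀: √(0.031×0.969/3486) = 0.002935.
z = (0.035571 − 0.031)/0.002935 = 0.004571/0.002935 = 1.557.
p-value = P(Z > 1.557) ≈ 0.0597.

z = 1.557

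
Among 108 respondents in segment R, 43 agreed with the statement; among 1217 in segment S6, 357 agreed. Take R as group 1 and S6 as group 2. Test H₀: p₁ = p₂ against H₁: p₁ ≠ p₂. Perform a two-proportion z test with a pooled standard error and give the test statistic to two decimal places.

z = 2.27

p̂₁ = 43/108 ≈ 0.3981, p̂₂ = 357/1217 ≈ 0.2933.
Pooled p̂ = (43+357)/(108+1217) = 400/1325 = 0.3019.
SE = √(0.210751 × 0.010081) = 0.0461.
z = (0.3981 − 0.2933)/0.0461 = 0.1048/0.0461 = 2.27.
Two-sided p-value ≈ 2·Φ(−2.274) = 0.0230.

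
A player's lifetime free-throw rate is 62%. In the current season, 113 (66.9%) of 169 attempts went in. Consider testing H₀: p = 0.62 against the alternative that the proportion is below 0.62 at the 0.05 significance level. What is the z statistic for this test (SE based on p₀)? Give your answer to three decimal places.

z = 1.303

p̂ = 113/169 ≈ 0.66864.
Under H₀, SE = √(0.62·0.38/169) = √(0.00139408) = 0.03734.
z = (0.66864 − 0.62)/0.03734 = 0.04864/0.03734 = 1.303.
p-value = P(Z < 1.303) ≈ 0.9037. With α = 0.05, fail to reject H₀.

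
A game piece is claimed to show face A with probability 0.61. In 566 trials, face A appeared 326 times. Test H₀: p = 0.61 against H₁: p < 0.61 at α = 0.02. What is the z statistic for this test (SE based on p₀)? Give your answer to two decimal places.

z = -1.66

p̂ = 326/566 ≈ 0.5760.
Under H₀, SE = √(0.61·0.39/566) = √(0.000420318) = 0.0205.
z = (0.5760 − 0.61)/0.0205 = -0.0340/0.0205 = -1.66.
p-value = P(Z < -1.660) ≈ 0.0485. With α = 0.02, fail to reject H₀.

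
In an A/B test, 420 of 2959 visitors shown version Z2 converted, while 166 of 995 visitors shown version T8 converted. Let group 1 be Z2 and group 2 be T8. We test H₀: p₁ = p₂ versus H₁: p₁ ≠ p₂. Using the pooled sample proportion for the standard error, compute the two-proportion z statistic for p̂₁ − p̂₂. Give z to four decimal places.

p̂₁ = 420/2959 = 0.1419398, p̂₂ = 166/995 = 0.1668342.
Pooled p̂ = (420+166)/(2959+995) = 586/3954 = 0.1482044.
SE = √(0.12624 × 0.00134298) = 0.0130206.
z = (0.1419398 − 0.1668342)/0.0130206 = -0.0248944/0.0130206 = -1.9119.
Two-sided p-value ≈ 2·Φ(−1.912) = 0.0559.

z = -1.9119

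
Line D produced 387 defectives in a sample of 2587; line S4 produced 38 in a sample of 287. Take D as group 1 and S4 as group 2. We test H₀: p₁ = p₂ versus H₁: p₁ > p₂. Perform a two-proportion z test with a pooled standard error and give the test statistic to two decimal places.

p̂₁ = 387/2587 ≈ 0.1496, p̂₂ = 38/287 ≈ 0.1324.
Pooled p̂ = (387+38)/(2587+287) = 425/2874 = 0.1479.
SE = √(p̂(1−p̂)(1/n₁+1/n₂)) = √(0.1479·0.8521·0.00387087) = √(0.000487767) = 0.0221.
z = (0.1496 − 0.1324)/0.0221 = 0.0172/0.0221 = 0.78.

z = 0.78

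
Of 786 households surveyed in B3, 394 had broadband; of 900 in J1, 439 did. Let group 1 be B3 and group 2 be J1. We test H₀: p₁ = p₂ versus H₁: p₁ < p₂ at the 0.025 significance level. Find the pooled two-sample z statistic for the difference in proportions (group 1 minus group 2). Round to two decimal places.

z = 0.55

p̂₁ = 394/786 ≈ 0.5013, p̂₂ = 439/900 ≈ 0.4878.
Pooled p̂ = (394+439)/(786+900) = 833/1686 = 0.4941.
SE = √(p̂(1−p̂)(1/n₁+1/n₂)) = √(0.4941·0.5059·0.00238338) = √(0.00059576) = 0.0244.
z = (0.5013 − 0.4878)/0.0244 = 0.0135/0.0244 = 0.55.
p-value = P(Z < 0.553) ≈ 0.7098; since p > α = 0.025, fail to reject H₀.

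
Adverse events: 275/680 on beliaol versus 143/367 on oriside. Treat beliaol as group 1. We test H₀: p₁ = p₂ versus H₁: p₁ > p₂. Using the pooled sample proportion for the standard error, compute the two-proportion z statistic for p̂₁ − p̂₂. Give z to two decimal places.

z = 0.47

p̂₁ = 275/680 ≈ 0.4044, p̂₂ = 143/367 ≈ 0.3896.
Pooled p̂ = (275+143)/(680+367) = 418/1047 = 0.3992.
SE = √(0.239847 × 0.00419538) = 0.0317.
z = (0.4044 − 0.3896)/0.0317 = 0.0148/0.0317 = 0.47.
p-value = P(Z > 0.465) ≈ 0.3208.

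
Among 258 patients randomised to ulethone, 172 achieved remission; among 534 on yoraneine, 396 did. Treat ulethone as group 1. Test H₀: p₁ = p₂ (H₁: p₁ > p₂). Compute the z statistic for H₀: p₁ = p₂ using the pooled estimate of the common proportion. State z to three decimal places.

p̂₁ = 172/258 = 0.666667, p̂₂ = 396/534 = 0.741573.
Pooled p̂ = (172+396)/(258+534) = 568/792 = 0.717172.
SE = √(p̂(1−p̂)(1/n₁+1/n₂)) = √(0.717172·0.282828·0.00574863) = √(0.00116603) = 0.034147.
z = (0.666667 − 0.741573)/0.034147 = -0.074906/0.034147 = -2.194.

z = -2.194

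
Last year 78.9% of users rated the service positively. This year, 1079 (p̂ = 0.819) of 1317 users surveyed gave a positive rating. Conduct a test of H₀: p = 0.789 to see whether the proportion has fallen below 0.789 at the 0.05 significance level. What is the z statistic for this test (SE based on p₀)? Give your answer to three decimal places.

p̂ = 1079/1317 ≈ 0.819286.
SE = √(p₀(1−p₀)/n) = √(0.16648/1317) = 0.011243.
z = (0.819286 − 0.789)/0.011243 = 0.030286/0.011243 = 2.694.
p-value = P(Z < 2.694) ≈ 0.9965. With α = 0.05, fail to reject H₀.

z = 2.694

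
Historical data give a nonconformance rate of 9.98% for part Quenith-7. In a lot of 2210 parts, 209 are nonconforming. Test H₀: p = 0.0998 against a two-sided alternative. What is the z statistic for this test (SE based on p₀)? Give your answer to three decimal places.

z = -0.820

p̂ = 209/2210 ≈ 0.09457.
SE = √(p₀(1−p₀)/n) = √(0.08984/2210) = 0.00638.
z = (0.09457 − 0.0998)/0.00638 = -0.00523/0.00638 = -0.820.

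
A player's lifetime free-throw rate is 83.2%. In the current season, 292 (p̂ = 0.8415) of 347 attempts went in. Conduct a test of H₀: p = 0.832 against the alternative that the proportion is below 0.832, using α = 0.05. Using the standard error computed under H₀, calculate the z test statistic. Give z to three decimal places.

z = 0.473

p̂ = 292/347 = 0.84150.
Under H₀, SE = √(0.832·0.168/347) = √(0.000402813) = 0.02007.
z = (0.84150 − 0.832)/0.02007 = 0.00950/0.02007 = 0.473.
p-value = P(Z < 0.473) ≈ 0.6820. With α = 0.05, fail to reject H₀.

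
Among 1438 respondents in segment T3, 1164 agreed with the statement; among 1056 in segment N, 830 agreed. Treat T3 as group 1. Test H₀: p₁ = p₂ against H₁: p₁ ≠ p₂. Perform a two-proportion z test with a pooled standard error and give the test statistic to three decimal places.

p̂₁ = 1164/1438 ≈ 0.80946, p̂₂ = 830/1056 ≈ 0.78598.
Pooled p̂ = (1164+830)/(1438+1056) = 1994/2494 = 0.79952.
SE = √(p̂(1−p̂)(1/n₁+1/n₂)) = √(0.79952·0.20048·0.00164238) = √(0.000263255) = 0.01623.
z = (0.80946 − 0.78598)/0.01623 = 0.02348/0.01623 = 1.447.
Two-sided p-value ≈ 2·Φ(−1.447) = 0.1480.

z = 1.447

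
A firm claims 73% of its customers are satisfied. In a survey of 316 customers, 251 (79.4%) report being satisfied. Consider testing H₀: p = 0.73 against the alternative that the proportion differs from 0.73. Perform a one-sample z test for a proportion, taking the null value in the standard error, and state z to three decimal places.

z = 2.575

p̂ = 251/316 ≈ 0.79430.
SE = √(p₀(1−p₀)/n) = √(0.1971/316) = 0.02497.
z = (0.79430 − 0.73)/0.02497 = 0.06430/0.02497 = 2.575.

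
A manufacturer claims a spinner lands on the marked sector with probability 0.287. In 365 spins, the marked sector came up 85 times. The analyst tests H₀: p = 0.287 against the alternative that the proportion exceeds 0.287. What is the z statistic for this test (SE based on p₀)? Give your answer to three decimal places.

p̂ = 85/365 ≈ 0.232877.
Under H₀, SE = √(0.287·0.713/365) = √(0.000560633) = 0.023678.
z = (0.232877 − 0.287)/0.023678 = -0.054123/0.023678 = -2.286.

z = -2.286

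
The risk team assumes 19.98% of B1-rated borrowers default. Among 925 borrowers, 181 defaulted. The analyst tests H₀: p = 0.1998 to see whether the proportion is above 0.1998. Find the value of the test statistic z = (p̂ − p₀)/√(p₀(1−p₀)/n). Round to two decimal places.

p̂ = 181/925 = 0.1957.
SE = √(p₀(1−p₀)/n) = √(0.15988/925) = 0.0131.
z = (0.1957 − 0.1998)/0.0131 = -0.0041/0.0131 = -0.31.

z = -0.31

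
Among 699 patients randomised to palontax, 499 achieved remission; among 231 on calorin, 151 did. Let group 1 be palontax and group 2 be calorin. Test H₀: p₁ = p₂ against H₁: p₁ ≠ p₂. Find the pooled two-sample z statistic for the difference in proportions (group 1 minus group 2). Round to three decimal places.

p̂₁ = 499/699 ≈ 0.71388, p̂₂ = 151/231 ≈ 0.65368.
Pooled p̂ = (499+151)/(699+231) = 650/930 = 0.69892.
SE = √(p̂(1−p̂)(1/n₁+1/n₂)) = √(0.69892·0.30108·0.00575962) = √(0.00121199) = 0.03481.
z = (0.71388 − 0.65368)/0.03481 = 0.06020/0.03481 = 1.729.
p-value = 2·P(Z > 1.729) ≈ 0.0838.

z = 1.729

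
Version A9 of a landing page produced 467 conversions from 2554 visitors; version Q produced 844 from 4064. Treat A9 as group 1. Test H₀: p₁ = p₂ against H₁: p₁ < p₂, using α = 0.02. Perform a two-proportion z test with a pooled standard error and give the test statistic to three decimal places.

p̂₁ = 467/2554 ≈ 0.182850, p̂₂ = 844/4064 ≈ 0.207677.
Pooled p̂ = (467+844)/(2554+4064) = 1311/6618 = 0.198096.
SE = √(p̂(1−p̂)(1/n₁+1/n₂)) = √(0.198096·0.801904·0.000637606) = √(0.000101286) = 0.010064.
z = (0.182850 − 0.207677)/0.010064 = -0.024827/0.010064 = -2.467.
p-value = P(Z < -2.467) ≈ 0.0068, so at α = 0.02 we reject H₀.

z = -2.467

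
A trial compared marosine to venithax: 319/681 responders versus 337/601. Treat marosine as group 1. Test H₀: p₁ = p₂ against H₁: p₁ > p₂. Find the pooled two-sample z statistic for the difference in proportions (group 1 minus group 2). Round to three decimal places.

z = -3.299

p̂₁ = 319/681 = 0.46843, p̂₂ = 337/601 = 0.56073.
Pooled p̂ = (319+337)/(681+601) = 656/1282 = 0.51170.
SE = √(0.249863 × 0.00313232) = 0.02798.
z = (0.46843 − 0.56073)/0.02798 = -0.09230/0.02798 = -3.299.
p-value = P(Z > -3.299) ≈ 0.9995.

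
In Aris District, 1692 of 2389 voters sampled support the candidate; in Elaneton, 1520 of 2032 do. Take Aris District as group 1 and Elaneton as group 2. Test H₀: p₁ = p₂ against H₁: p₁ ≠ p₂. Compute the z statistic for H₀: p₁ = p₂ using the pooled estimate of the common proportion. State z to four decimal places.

z = -2.9577

p̂₁ = 1692/2389 ≈ 0.7082461, p̂₂ = 1520/2032 ≈ 0.7480315.
Pooled p̂ = (1692+1520)/(2389+2032) = 3212/4421 = 0.7265325.
SE = √(0.198683 × 0.000910711) = 0.0134515.
z = (0.7082461 − 0.7480315)/0.0134515 = -0.0397854/0.0134515 = -2.9577.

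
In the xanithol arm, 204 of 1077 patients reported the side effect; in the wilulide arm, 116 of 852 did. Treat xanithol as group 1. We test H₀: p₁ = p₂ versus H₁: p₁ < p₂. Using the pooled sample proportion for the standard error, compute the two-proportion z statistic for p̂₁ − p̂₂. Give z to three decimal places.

p̂₁ = 204/1077 = 0.18942, p̂₂ = 116/852 = 0.13615.
Pooled p̂ = (204+116)/(1077+852) = 320/1929 = 0.16589.
SE = √(0.13837 × 0.00210221) = 0.01706.
z = (0.18942 − 0.13615)/0.01706 = 0.05327/0.01706 = 3.123.
p-value = P(Z < 3.123) ≈ 0.9991.

z = 3.123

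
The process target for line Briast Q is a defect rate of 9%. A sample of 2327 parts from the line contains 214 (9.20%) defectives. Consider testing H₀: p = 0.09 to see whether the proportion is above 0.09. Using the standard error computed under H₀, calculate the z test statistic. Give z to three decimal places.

p̂ = 214/2327 ≈ 0.09196.
Standard error under H₀: √(0.09×0.91/2327) = 0.00593.
z = (0.09196 − 0.09)/0.00593 = 0.00196/0.00593 = 0.331.

z = 0.331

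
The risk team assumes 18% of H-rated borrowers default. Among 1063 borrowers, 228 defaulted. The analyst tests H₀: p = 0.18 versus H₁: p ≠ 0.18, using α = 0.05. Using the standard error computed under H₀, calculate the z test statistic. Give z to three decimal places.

z = 2.927

p̂ = 228/1063 = 0.214487.
Standard error under H₀: √(0.18×0.82/1063) = 0.011784.
z = (0.214487 − 0.18)/0.011784 = 0.034487/0.011784 = 2.927.
p-value = 2·P(Z > 2.927) ≈ 0.0034. With α = 0.05, reject H₀.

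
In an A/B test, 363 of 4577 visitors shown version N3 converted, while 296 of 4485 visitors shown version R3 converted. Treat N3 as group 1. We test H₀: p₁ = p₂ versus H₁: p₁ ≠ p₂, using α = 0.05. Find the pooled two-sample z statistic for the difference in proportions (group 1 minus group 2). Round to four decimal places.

p̂₁ = 363/4577 ≈ 0.0793096, p̂₂ = 296/4485 ≈ 0.0659978.
Pooled p̂ = (363+296)/(4577+4485) = 659/9062 = 0.0727213.
SE = √(p̂(1−p̂)(1/n₁+1/n₂)) = √(0.0727213·0.9272787·0.000441449) = √(2.97682e-05) = 0.0054560.
z = (0.0793096 − 0.0659978)/0.0054560 = 0.0133118/0.0054560 = 2.4398.
p-value = 2·P(Z > 2.440) ≈ 0.0147. With α = 0.05, reject H₀.

z = 2.4398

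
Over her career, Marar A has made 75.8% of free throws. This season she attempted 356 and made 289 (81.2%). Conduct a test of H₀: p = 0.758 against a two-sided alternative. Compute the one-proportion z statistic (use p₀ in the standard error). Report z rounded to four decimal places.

z = 2.3700

p̂ = 289/356 ≈ 0.811798.
Under H₀, SE = √(0.758·0.242/356) = √(0.00051527) = 0.022700.
z = (0.811798 − 0.758)/0.022700 = 0.053798/0.022700 = 2.3700.
p-value = 2·P(Z > 2.370) ≈ 0.0178.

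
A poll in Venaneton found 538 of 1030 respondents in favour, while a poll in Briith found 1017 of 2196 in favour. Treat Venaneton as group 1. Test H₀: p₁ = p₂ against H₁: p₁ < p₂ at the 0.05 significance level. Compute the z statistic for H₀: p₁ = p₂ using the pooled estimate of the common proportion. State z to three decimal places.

p̂₁ = 538/1030 = 0.52233, p̂₂ = 1017/2196 = 0.46311.
Pooled p̂ = (538+1017)/(1030+2196) = 1555/3226 = 0.48202.
SE = √(0.249677 × 0.00142625) = 0.01887.
z = (0.52233 − 0.46311)/0.01887 = 0.05922/0.01887 = 3.138.
p-value = P(Z < 3.138) ≈ 0.9991, so at α = 0.05 we fail to reject H₀.

z = 3.138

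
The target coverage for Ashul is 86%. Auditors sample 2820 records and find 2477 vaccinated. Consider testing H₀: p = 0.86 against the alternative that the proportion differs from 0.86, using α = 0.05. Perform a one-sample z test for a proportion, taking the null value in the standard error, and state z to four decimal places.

p̂ = 2477/2820 ≈ 0.8783688.
Standard error under H₀: √(0.86×0.14/2820) = 0.0065341.
z = (0.8783688 − 0.86)/0.0065341 = 0.0183688/0.0065341 = 2.8112.
p-value = 2·P(Z > 2.811) ≈ 0.0049. With α = 0.05, reject H₀.

z = 2.8112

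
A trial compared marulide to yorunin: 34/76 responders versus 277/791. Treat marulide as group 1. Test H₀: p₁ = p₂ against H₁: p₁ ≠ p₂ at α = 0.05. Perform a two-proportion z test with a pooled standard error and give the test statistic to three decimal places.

p̂₁ = 34/76 ≈ 0.44737, p̂₂ = 277/791 ≈ 0.35019.
Pooled p̂ = (34+277)/(76+791) = 311/867 = 0.35871.
SE = √(0.230037 × 0.0144221) = 0.05760.
z = (0.44737 − 0.35019)/0.05760 = 0.09718/0.05760 = 1.687.
Two-sided p-value ≈ 2·Φ(−1.687) = 0.0916; since p > α = 0.05, fail to reject H₀.

z = 1.687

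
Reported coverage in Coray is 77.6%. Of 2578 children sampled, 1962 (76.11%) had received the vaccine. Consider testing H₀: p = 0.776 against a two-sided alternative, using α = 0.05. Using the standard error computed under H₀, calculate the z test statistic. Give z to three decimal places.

p̂ = 1962/2578 ≈ 0.76106.
SE = √(p₀(1−p₀)/n) = √(0.17382/2578) = 0.00821.
z = (0.76106 − 0.776)/0.00821 = -0.01494/0.00821 = -1.820.
p-value = 2·P(Z > 1.820) ≈ 0.0688; since p > α = 0.05, fail to reject H₀.

z = -1.820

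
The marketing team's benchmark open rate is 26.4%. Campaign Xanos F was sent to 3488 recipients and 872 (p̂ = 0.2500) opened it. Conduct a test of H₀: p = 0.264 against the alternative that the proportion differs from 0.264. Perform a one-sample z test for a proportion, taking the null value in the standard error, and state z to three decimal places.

p̂ = 872/3488 ≈ 0.250000.
Standard error under H₀: √(0.264×0.736/3488) = 0.007464.
z = (0.250000 − 0.264)/0.007464 = -0.014000/0.007464 = -1.876.

z = -1.876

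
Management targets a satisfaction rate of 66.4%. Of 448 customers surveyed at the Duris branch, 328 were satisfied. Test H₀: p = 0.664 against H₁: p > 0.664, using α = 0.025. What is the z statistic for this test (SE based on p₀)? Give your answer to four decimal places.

z = 3.0536

p̂ = 328/448 ≈ 0.7321429.
SE = √(p₀(1−p₀)/n) = √(0.2231/448) = 0.0223159.
z = (0.7321429 − 0.664)/0.0223159 = 0.0681429/0.0223159 = 3.0536.
p-value = P(Z > 3.054) ≈ 0.0011; since p < α = 0.025, reject H₀.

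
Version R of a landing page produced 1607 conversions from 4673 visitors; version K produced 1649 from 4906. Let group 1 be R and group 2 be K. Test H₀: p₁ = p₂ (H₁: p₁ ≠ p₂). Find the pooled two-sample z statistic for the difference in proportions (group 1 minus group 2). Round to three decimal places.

p̂₁ = 1607/4673 ≈ 0.34389, p̂₂ = 1649/4906 ≈ 0.33612.
Pooled p̂ = (1607+1649)/(4673+4906) = 3256/9579 = 0.33991.
SE = √(p̂(1−p̂)(1/n₁+1/n₂)) = √(0.33991·0.66009·0.000417827) = √(9.37484e-05) = 0.00968.
z = (0.34389 − 0.33612)/0.00968 = 0.00777/0.00968 = 0.803.

z = 0.803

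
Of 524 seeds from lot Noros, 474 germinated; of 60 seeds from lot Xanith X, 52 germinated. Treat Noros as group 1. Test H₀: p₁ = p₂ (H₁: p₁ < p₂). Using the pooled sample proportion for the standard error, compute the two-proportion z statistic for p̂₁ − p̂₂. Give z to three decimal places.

z = 0.930

p̂₁ = 474/524 = 0.90458, p̂₂ = 52/60 = 0.86667.
Pooled p̂ = (474+52)/(524+60) = 526/584 = 0.90068.
SE = √(0.0894516 × 0.0185751) = 0.04076.
z = (0.90458 − 0.86667)/0.04076 = 0.03791/0.04076 = 0.930.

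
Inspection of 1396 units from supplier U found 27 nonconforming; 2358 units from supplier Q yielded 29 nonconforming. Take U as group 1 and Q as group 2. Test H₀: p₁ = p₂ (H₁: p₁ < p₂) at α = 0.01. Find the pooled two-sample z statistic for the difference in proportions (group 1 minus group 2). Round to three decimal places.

p̂₁ = 27/1396 ≈ 0.019341, p̂₂ = 29/2358 ≈ 0.012299.
Pooled p̂ = (27+29)/(1396+2358) = 56/3754 = 0.014917.
SE = √(0.0146949 × 0.00114042) = 0.004094.
z = (0.019341 − 0.012299)/0.004094 = 0.007042/0.004094 = 1.720.
p-value = P(Z < 1.720) ≈ 0.9573, so at α = 0.01 we fail to reject H₀.

z = 1.720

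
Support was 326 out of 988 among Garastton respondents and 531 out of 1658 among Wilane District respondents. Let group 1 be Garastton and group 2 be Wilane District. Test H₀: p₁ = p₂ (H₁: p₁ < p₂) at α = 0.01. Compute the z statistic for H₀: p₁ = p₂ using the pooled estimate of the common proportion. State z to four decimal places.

p̂₁ = 326/988 ≈ 0.3299595, p̂₂ = 531/1658 ≈ 0.3202654.
Pooled p̂ = (326+531)/(988+1658) = 857/2646 = 0.3238851.
SE = √(p̂(1−p̂)(1/n₁+1/n₂)) = √(0.3238851·0.6761149·0.00161528) = √(0.00035372) = 0.0188075.
z = (0.3299595 − 0.3202654)/0.0188075 = 0.0096941/0.0188075 = 0.5154.
p-value = P(Z < 0.515) ≈ 0.6969; since p > α = 0.01, fail to reject H₀.

z = 0.5154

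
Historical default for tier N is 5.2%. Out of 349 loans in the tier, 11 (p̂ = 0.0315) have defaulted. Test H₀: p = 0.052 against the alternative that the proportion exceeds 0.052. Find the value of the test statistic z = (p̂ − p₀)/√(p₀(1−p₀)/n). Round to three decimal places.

p̂ = 11/349 = 0.031519.
Standard error under H₀: √(0.052×0.948/349) = 0.011885.
z = (0.031519 − 0.052)/0.011885 = -0.020481/0.011885 = -1.723.

z = -1.723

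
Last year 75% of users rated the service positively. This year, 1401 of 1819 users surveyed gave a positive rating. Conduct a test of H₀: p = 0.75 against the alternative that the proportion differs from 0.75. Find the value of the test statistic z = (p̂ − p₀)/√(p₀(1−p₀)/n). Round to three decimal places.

p̂ = 1401/1819 = 0.77020.
Under H₀, SE = √(0.75·0.25/1819) = √(0.000103079) = 0.01015.
z = (0.77020 − 0.75)/0.01015 = 0.02020/0.01015 = 1.990.
p-value = 2·P(Z > 1.990) ≈ 0.0466.

z = 1.990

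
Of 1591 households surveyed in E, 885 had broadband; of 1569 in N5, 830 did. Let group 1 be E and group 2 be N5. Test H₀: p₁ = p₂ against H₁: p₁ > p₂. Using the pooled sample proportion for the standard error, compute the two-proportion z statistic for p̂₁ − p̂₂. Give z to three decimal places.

z = 1.538

p̂₁ = 885/1591 = 0.55625, p̂₂ = 830/1569 = 0.52900.
Pooled p̂ = (885+830)/(1591+1569) = 1715/3160 = 0.54272.
SE = √(p̂(1−p̂)(1/n₁+1/n₂)) = √(0.54272·0.45728·0.00126588) = √(0.000314161) = 0.01772.
z = (0.55625 − 0.52900)/0.01772 = 0.02725/0.01772 = 1.538.
p-value = P(Z > 1.538) ≈ 0.0621.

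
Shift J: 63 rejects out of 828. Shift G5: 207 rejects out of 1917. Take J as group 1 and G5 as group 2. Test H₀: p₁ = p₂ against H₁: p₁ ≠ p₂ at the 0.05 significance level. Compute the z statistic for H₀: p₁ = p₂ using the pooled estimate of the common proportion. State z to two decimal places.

p̂₁ = 63/828 = 0.07609, p̂₂ = 207/1917 = 0.10798.
Pooled p̂ = (63+207)/(828+1917) = 270/2745 = 0.09836.
SE = √(0.0886858 × 0.00172938) = 0.01238.
z = (0.07609 − 0.10798)/0.01238 = -0.03189/0.01238 = -2.58.
p-value = 2·P(Z > 2.575) ≈ 0.0100, so at α = 0.05 we reject H₀.

z = -2.58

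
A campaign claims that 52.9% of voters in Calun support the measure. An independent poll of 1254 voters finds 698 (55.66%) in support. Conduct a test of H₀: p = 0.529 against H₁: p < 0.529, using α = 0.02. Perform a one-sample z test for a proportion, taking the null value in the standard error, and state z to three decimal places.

z = 1.959

p̂ = 698/1254 ≈ 0.55662.
Standard error under H₀: √(0.529×0.471/1254) = 0.01410.
z = (0.55662 − 0.529)/0.01410 = 0.02762/0.01410 = 1.959.
p-value = P(Z < 1.959) ≈ 0.9750; since p > α = 0.02, fail to reject H₀.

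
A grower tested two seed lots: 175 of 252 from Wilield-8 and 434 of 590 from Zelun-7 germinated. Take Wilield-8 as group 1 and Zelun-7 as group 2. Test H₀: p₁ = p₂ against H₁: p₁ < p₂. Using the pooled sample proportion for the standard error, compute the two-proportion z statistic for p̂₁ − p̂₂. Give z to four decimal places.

p̂₁ = 175/252 = 0.694444, p̂₂ = 434/590 = 0.735593.
Pooled p̂ = (175+434)/(252+590) = 609/842 = 0.723278.
SE = √(0.200147 × 0.00566317) = 0.033667.
z = (0.694444 − 0.735593)/0.033667 = -0.041149/0.033667 = -1.2222.
p-value = P(Z < -1.222) ≈ 0.1108.

z = -1.2222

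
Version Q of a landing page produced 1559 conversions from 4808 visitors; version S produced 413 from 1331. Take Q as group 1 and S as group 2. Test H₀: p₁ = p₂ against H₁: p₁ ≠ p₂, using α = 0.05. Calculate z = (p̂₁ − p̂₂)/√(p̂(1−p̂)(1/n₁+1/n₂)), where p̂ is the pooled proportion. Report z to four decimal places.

z = 0.9651

p̂₁ = 1559/4808 = 0.324251, p̂₂ = 413/1331 = 0.310293.
Pooled p̂ = (1559+413)/(4808+1331) = 1972/6139 = 0.321225.
SE = √(p̂(1−p̂)(1/n₁+1/n₂)) = √(0.321225·0.678775·0.000959301) = √(0.000209166) = 0.014463.
z = (0.324251 − 0.310293)/0.014463 = 0.013958/0.014463 = 0.9651.
p-value = 2·P(Z > 0.965) ≈ 0.3345. With α = 0.05, fail to reject H₀.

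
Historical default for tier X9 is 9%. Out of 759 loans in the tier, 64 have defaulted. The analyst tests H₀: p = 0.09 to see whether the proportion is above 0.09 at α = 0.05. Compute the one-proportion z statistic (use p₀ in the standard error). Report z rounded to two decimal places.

p̂ = 64/759 ≈ 0.0843.
SE = √(p₀(1−p₀)/n) = √(0.0819/759) = 0.0104.
z = (0.0843 − 0.09)/0.0104 = -0.0057/0.0104 = -0.55.
p-value = P(Z > -0.547) ≈ 0.7077; since p > α = 0.05, fail to reject H₀.

z = -0.55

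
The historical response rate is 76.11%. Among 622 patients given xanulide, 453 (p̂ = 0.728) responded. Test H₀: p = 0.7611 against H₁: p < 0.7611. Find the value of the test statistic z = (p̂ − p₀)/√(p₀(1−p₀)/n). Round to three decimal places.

z = -1.919

p̂ = 453/622 ≈ 0.728296.
Standard error under H₀: √(0.7611×0.2389/622) = 0.017098.
z = (0.728296 − 0.7611)/0.017098 = -0.032804/0.017098 = -1.919.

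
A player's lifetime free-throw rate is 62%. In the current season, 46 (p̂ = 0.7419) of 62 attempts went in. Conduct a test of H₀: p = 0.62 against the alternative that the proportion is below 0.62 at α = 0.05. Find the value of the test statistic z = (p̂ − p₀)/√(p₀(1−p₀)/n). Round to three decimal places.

z = 1.978

p̂ = 46/62 = 0.74194.
Under H₀, SE = √(0.62·0.38/62) = √(0.0038) = 0.06164.
z = (0.74194 − 0.62)/0.06164 = 0.12194/0.06164 = 1.978.
p-value = P(Z < 1.978) ≈ 0.9760, so at α = 0.05 we fail to reject H₀.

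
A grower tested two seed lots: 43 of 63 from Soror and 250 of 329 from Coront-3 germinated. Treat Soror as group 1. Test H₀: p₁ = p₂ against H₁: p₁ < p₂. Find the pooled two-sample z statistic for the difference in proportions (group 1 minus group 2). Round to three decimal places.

p̂₁ = 43/63 = 0.68254, p̂₂ = 250/329 = 0.75988.
Pooled p̂ = (43+250)/(63+329) = 293/392 = 0.74745.
SE = √(p̂(1−p̂)(1/n₁+1/n₂)) = √(0.74745·0.25255·0.0189125) = √(0.0035701) = 0.05975.
z = (0.68254 − 0.75988)/0.05975 = -0.07734/0.05975 = -1.294.
p-value = P(Z < -1.294) ≈ 0.0978.

z = -1.294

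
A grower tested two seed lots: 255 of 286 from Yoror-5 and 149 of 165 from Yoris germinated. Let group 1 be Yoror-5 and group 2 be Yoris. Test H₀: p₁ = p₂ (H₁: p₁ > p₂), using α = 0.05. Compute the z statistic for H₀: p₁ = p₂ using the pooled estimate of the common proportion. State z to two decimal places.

p̂₁ = 255/286 ≈ 0.8916, p̂₂ = 149/165 ≈ 0.9030.
Pooled p̂ = (255+149)/(286+165) = 404/451 = 0.8958.
SE = √(0.0933525 × 0.00955711) = 0.0299.
z = (0.8916 − 0.9030)/0.0299 = -0.0114/0.0299 = -0.38.
p-value = P(Z > -0.382) ≈ 0.6489, so at α = 0.05 we fail to reject H₀.

z = -0.38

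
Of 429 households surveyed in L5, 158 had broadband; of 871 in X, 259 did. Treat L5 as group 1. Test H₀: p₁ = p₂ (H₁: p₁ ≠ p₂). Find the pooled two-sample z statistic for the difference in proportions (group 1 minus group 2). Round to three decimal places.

z = 2.577

p̂₁ = 158/429 = 0.36830, p̂₂ = 259/871 = 0.29736.
Pooled p̂ = (158+259)/(429+871) = 417/1300 = 0.32077.
SE = √(p̂(1−p̂)(1/n₁+1/n₂)) = √(0.32077·0.67923·0.00347911) = √(0.000758015) = 0.02753.
z = (0.36830 − 0.29736)/0.02753 = 0.07094/0.02753 = 2.577.
Two-sided p-value ≈ 2·Φ(−2.577) = 0.0100.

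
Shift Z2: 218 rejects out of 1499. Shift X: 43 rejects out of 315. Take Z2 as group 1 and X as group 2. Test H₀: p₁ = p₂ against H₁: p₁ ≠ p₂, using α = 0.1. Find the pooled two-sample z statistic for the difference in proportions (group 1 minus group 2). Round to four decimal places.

p̂₁ = 218/1499 ≈ 0.1454303, p̂₂ = 43/315 ≈ 0.1365079.
Pooled p̂ = (218+43)/(1499+315) = 261/1814 = 0.1438809.
SE = √(0.123179 × 0.00384171) = 0.0217536.
z = (0.1454303 − 0.1365079)/0.0217536 = 0.0089224/0.0217536 = 0.4102.
p-value = 2·P(Z > 0.410) ≈ 0.6817. With α = 0.1, fail to reject H₀.

z = 0.4102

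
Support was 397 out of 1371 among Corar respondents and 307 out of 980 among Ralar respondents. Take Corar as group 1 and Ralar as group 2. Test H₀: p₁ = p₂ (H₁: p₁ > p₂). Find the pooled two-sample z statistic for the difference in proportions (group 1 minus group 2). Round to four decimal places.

z = -1.2368

p̂₁ = 397/1371 = 0.289570, p̂₂ = 307/980 = 0.313265.
Pooled p̂ = (397+307)/(1371+980) = 704/2351 = 0.299447.
SE = √(p̂(1−p̂)(1/n₁+1/n₂)) = √(0.299447·0.700553·0.0017498) = √(0.000367071) = 0.019159.
z = (0.289570 − 0.313265)/0.019159 = -0.023695/0.019159 = -1.2368.
p-value = P(Z > -1.237) ≈ 0.8919.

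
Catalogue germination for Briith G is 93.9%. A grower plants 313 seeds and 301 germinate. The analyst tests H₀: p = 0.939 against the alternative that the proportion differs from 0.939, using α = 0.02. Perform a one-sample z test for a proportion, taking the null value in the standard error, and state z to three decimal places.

p̂ = 301/313 ≈ 0.96166.
SE = √(p₀(1−p₀)/n) = √(0.057279/313) = 0.01353.
z = (0.96166 − 0.939)/0.01353 = 0.02266/0.01353 = 1.675.
p-value = 2·P(Z > 1.675) ≈ 0.0939; since p > α = 0.02, fail to reject H₀.

z = 1.675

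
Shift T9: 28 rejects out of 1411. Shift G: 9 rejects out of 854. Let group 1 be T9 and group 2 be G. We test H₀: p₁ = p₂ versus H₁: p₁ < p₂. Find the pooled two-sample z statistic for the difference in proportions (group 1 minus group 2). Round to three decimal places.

z = 1.693

p̂₁ = 28/1411 ≈ 0.019844, p̂₂ = 9/854 ≈ 0.010539.
Pooled p̂ = (28+9)/(1411+854) = 37/2265 = 0.016336.
SE = √(p̂(1−p̂)(1/n₁+1/n₂)) = √(0.016336·0.983664·0.00187968) = √(3.0204e-05) = 0.005496.
z = (0.019844 − 0.010539)/0.005496 = 0.009305/0.005496 = 1.693.
p-value = P(Z < 1.693) ≈ 0.9548.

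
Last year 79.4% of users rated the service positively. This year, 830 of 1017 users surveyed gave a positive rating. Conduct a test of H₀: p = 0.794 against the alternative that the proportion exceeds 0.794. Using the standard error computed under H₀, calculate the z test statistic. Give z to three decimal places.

z = 1.745

p̂ = 830/1017 ≈ 0.81613.
Under H₀, SE = √(0.794·0.206/1017) = √(0.00016083) = 0.01268.
z = (0.81613 − 0.794)/0.01268 = 0.02213/0.01268 = 1.745.
p-value = P(Z > 1.745) ≈ 0.0405.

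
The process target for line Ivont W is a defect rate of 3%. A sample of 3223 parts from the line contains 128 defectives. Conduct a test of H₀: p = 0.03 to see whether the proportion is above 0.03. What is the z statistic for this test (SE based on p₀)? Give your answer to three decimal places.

p̂ = 128/3223 = 0.039715.
Under H₀, SE = √(0.03·0.97/3223) = √(9.02886e-06) = 0.003005.
z = (0.039715 − 0.03)/0.003005 = 0.009715/0.003005 = 3.233.

z = 3.233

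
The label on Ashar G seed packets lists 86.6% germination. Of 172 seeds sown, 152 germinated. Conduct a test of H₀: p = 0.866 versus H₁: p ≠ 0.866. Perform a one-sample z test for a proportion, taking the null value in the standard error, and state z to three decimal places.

z = 0.682

p̂ = 152/172 ≈ 0.88372.
Under H₀, SE = √(0.866·0.134/172) = √(0.000674674) = 0.02597.
z = (0.88372 − 0.866)/0.02597 = 0.01772/0.02597 = 0.682.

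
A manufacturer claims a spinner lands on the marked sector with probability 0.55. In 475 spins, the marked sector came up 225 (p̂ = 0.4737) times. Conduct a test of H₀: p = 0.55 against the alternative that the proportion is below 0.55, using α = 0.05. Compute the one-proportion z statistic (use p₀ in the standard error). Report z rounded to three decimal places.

z = -3.343

p̂ = 225/475 = 0.47368.
SE = √(p₀(1−p₀)/n) = √(0.2475/475) = 0.02283.
z = (0.47368 − 0.55)/0.02283 = -0.07632/0.02283 = -3.343.
p-value = P(Z < -3.343) ≈ 0.0004; since p < α = 0.05, reject H₀.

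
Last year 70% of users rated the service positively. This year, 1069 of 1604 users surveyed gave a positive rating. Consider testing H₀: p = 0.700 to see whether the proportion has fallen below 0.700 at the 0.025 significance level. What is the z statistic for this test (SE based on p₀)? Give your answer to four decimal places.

z = -2.9314

p̂ = 1069/1604 ≈ 0.666459.
Standard error under H₀: √(0.7×0.3/1604) = 0.011442.
z = (0.666459 − 0.7)/0.011442 = -0.033541/0.011442 = -2.9314.
p-value = P(Z < -2.931) ≈ 0.0017. With α = 0.025, reject H₀.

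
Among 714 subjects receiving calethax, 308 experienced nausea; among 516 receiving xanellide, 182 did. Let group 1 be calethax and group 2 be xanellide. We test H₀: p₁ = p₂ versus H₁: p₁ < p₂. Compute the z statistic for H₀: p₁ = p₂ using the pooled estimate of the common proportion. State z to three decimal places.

p̂₁ = 308/714 ≈ 0.431373, p̂₂ = 182/516 ≈ 0.352713.
Pooled p̂ = (308+182)/(714+516) = 490/1230 = 0.398374.
SE = √(0.239672 × 0.00333854) = 0.028287.
z = (0.431373 − 0.352713)/0.028287 = 0.078660/0.028287 = 2.781.
p-value = P(Z < 2.781) ≈ 0.9973.

z = 2.781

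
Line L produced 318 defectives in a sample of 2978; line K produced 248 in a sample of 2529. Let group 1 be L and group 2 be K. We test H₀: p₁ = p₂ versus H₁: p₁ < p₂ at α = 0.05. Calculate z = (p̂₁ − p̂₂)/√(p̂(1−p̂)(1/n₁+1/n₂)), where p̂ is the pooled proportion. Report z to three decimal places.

p̂₁ = 318/2978 = 0.10678, p̂₂ = 248/2529 = 0.09806.
Pooled p̂ = (318+248)/(2978+2529) = 566/5507 = 0.10278.
SE = √(p̂(1−p̂)(1/n₁+1/n₂)) = √(0.10278·0.89722·0.000731209) = √(6.74284e-05) = 0.00821.
z = (0.10678 − 0.09806)/0.00821 = 0.00872/0.00821 = 1.062.
p-value = P(Z < 1.062) ≈ 0.8559; since p > α = 0.05, fail to reject H₀.

z = 1.062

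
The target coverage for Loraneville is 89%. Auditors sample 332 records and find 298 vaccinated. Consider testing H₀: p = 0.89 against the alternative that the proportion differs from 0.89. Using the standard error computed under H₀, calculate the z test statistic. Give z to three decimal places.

z = 0.442

p̂ = 298/332 ≈ 0.89759.
SE = √(p₀(1−p₀)/n) = √(0.0979/332) = 0.01717.
z = (0.89759 − 0.89)/0.01717 = 0.00759/0.01717 = 0.442.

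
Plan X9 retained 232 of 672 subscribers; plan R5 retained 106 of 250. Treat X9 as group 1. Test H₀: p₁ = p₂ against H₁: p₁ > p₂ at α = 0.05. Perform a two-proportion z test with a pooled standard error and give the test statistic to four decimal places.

p̂₁ = 232/672 ≈ 0.345238, p̂₂ = 106/250 ≈ 0.424000.
Pooled p̂ = (232+106)/(672+250) = 338/922 = 0.366594.
SE = √(0.232203 × 0.0054881) = 0.035698.
z = (0.345238 − 0.424000)/0.035698 = -0.078762/0.035698 = -2.2063.
p-value = P(Z > -2.206) ≈ 0.9863, so at α = 0.05 we fail to reject H₀.

z = -2.2063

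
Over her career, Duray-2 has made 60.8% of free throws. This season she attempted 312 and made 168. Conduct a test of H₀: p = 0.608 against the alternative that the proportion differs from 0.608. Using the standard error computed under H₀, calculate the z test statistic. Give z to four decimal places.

z = -2.5160

p̂ = 168/312 ≈ 0.5384615.
Under H₀, SE = √(0.608·0.392/312) = √(0.000763897) = 0.0276387.
z = (0.5384615 − 0.608)/0.0276387 = -0.0695385/0.0276387 = -2.5160.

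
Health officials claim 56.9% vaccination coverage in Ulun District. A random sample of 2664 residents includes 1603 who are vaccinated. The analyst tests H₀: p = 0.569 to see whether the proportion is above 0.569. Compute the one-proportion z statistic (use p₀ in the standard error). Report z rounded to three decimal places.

p̂ = 1603/2664 = 0.601727.
Standard error under H₀: √(0.569×0.431/2664) = 0.009595.
z = (0.601727 − 0.569)/0.009595 = 0.032727/0.009595 = 3.411.

z = 3.411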